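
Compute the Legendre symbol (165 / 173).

Reciprocity: 165 ≡ 1 and 173 ≡ 1 (mod 4), so (165/173) = +(173/165).
Reduce top mod 165: now compute (8/165).
Pull out 2^3: since 165 ≡ 5 (mod 8), (2/165) = -1, so (2/165)^3 = -1.
Reached (1/165) = 1. Collecting the sign flips along the way, the symbol is -1.

-1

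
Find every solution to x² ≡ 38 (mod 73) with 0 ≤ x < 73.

73 ≡ 1 (mod 4), so we find a root by search.
Trying successive values, 29² = 841 ≡ 38 (mod 73). The other root is 73 − 29 = 44.

29, 44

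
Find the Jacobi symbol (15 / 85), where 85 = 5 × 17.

0

Reciprocity: 15 ≡ 3 and 85 ≡ 1 (mod 4), so (15/85) = +(85/15).
Reduce top mod 15: now compute (10/15).
Pull out 2: since 15 ≡ 7 (mod 8), (2/15) = +1.
Reciprocity: 5 ≡ 1 and 15 ≡ 3 (mod 4), so (5/15) = +(15/5).
Reduce top mod 5: now compute (0/5).
Top reduces to 0: gcd > 1, so the symbol is 0.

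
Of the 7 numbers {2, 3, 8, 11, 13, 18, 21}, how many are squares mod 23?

5

(2/23) = +1 → QR.
(3/23) = +1 → QR.
(8/23) = +1 → QR.
(11/23) = -1 → non-residue.
(13/23) = +1 → QR.
(18/23) = +1 → QR.
(21/23) = -1 → non-residue.
Total quadratic residues among the 7: 5.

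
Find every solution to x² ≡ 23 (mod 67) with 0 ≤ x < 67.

Since 67 ≡ 3 (mod 4), a square root of 23 is 23^((67+1)/4) = 23^17 mod 67.
Repeated squaring: 23^2≡60, 23^4≡49, 23^8≡56, 23^16≡54 (mod 67).
23^17 = 23^(16+1) ≡ 36 (mod 67).
Check: 36² = 1296 ≡ 23 (mod 67). The two roots are 31 and 36.

31, 36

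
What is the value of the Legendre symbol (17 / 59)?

Reciprocity: 17 ≡ 1 and 59 ≡ 3 (mod 4), so (17/59) = +(59/17).
Reduce top mod 17: now compute (8/17).
Pull out 2^3: since 17 ≡ 1 (mod 8), (2/17) = +1, so (2/17)^3 = +1.
Reached (1/17) = 1. Collecting the sign flips along the way, the symbol is +1.

1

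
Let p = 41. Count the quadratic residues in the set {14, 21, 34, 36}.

2

(14/41) = -1 → non-residue.
(21/41) = +1 → QR.
(34/41) = -1 → non-residue.
(36/41) = +1 → QR.
Total quadratic residues among the 4: 2.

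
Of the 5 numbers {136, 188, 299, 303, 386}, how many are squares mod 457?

(136/457) = +1 → QR.
(188/457) = +1 → QR.
(299/457) = +1 → QR.
(303/457) = -1 → non-residue.
(386/457) = -1 → non-residue.
Total quadratic residues among the 5: 3.

3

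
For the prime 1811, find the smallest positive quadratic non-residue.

2

(2/1811) = −1, so 2 is the smallest positive non-residue mod 1811.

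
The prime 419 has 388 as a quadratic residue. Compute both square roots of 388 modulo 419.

183, 236

Since 419 ≡ 3 (mod 4), a square root of 388 is 388^((419+1)/4) = 388^105 mod 419.
Repeated squaring: 388^2≡123, 388^4≡45, 388^8≡349, 388^16≡291, 388^32≡43, 388^64≡173 (mod 419).
388^105 = 388^(64+32+8+1) ≡ 236 (mod 419).
Check: 236² = 55696 ≡ 388 (mod 419). The two roots are 183 and 236.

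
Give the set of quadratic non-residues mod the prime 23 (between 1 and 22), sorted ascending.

Square k = 1,…,11 (k and 23−k give the same square):
1²=1, 2²=4, 3²=9, 4²=16, 5²≡2, 6²≡13, 7²≡3, 8²≡18, 9²≡12, 10²≡8, 11²≡6 (mod 23).
The residues are {1, 2, 3, 4, 6, 8, 9, 12, 13, 16, 18}; the non-residues are the remaining 11 nonzero classes.

5, 7, 10, 11, 14, 15, 17, 19, 20, 21, 22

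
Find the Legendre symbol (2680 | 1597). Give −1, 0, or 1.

1

First reduce: 2680 ≡ 1083 (mod 1597).
Reciprocity: 1083 ≡ 3 and 1597 ≡ 1 (mod 4), so (1083/1597) = +(1597/1083).
Reduce top mod 1083: now compute (514/1083).
Pull out 2: since 1083 ≡ 3 (mod 8), (2/1083) = -1.
Reciprocity: 257 ≡ 1 and 1083 ≡ 3 (mod 4), so (257/1083) = +(1083/257).
Reduce top mod 257: now compute (55/257).
Reciprocity: 55 ≡ 3 and 257 ≡ 1 (mod 4), so (55/257) = +(257/55).
Reduce top mod 55: now compute (37/55).
Reciprocity: 37 ≡ 1 and 55 ≡ 3 (mod 4), so (37/55) = +(55/37).
Reduce top mod 37: now compute (18/37).
Pull out 2: since 37 ≡ 5 (mod 8), (2/37) = -1.
Reciprocity: 9 ≡ 1 and 37 ≡ 1 (mod 4), so (9/37) = +(37/9).
Reduce top mod 9: now compute (1/9).
Reached (1/9) = 1. Collecting the sign flips along the way, the symbol is +1.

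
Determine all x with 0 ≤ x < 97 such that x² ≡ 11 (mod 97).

97 ≡ 1 (mod 4), so we find a root by search.
Trying successive values, 37² = 1369 ≡ 11 (mod 97). The other root is 97 − 37 = 60.

37, 60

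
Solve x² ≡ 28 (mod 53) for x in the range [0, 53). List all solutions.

9, 44

53 ≡ 1 (mod 4), so we find a root by search.
Trying successive values, 9² = 81 ≡ 28 (mod 53). The other root is 53 − 9 = 44.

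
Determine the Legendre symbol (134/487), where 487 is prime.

1

Pull out 2: since 487 ≡ 7 (mod 8), (2/487) = +1.
Reciprocity: 67 ≡ 3 and 487 ≡ 3 (mod 4), so (67/487) = −(487/67).
Reduce top mod 67: now compute (18/67).
Pull out 2: since 67 ≡ 3 (mod 8), (2/67) = -1.
Reciprocity: 9 ≡ 1 and 67 ≡ 3 (mod 4), so (9/67) = +(67/9).
Reduce top mod 9: now compute (4/9).
Pull out 2^2: since 9 ≡ 1 (mod 8), (2/9) = +1, so (2/9)^2 = +1.
Reached (1/9) = 1. Collecting the sign flips along the way, the symbol is +1.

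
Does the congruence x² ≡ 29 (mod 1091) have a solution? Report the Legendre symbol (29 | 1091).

-1

Reciprocity: 29 ≡ 1 and 1091 ≡ 3 (mod 4), so (29/1091) = +(1091/29).
Reduce top mod 29: now compute (18/29).
Pull out 2: since 29 ≡ 5 (mod 8), (2/29) = -1.
Reciprocity: 9 ≡ 1 and 29 ≡ 1 (mod 4), so (9/29) = +(29/9).
Reduce top mod 9: now compute (2/9).
Pull out 2: since 9 ≡ 1 (mod 8), (2/9) = +1.
Reached (1/9) = 1. Collecting the sign flips along the way, the symbol is -1.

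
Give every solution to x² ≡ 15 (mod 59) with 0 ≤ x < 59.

29, 30

Since 59 ≡ 3 (mod 4), a square root of 15 is 15^((59+1)/4) = 15^15 mod 59.
Repeated squaring: 15^2≡48, 15^4≡3, 15^8≡9 (mod 59).
15^15 = 15^(8+4+2+1) ≡ 29 (mod 59).
Check: 29² = 841 ≡ 15 (mod 59). The two roots are 29 and 30.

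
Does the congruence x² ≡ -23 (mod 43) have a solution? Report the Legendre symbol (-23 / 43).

-1

Euler's criterion: (-23/43) ≡ 20^21 (mod 43).
20^2 ≡ 13 (mod 43)
20^4 ≡ 40 (mod 43)
20^8 ≡ 9 (mod 43)
20^16 ≡ 38 (mod 43)
20^21 = 20^(16+4+1) ≡ 42 (mod 43).
Result is 42 ≡ −1, so (-23/43) = −1.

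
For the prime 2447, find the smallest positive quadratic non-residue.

5

(2/2447) = +1, so 2 is a residue.
(3/2447) = +1, so 3 is a residue.
(4/2447) = +1, so 4 is a residue.
(5/2447) = −1, so 5 is the smallest positive non-residue mod 2447.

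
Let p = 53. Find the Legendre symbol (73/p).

-1

First reduce: 73 ≡ 20 (mod 53).
Pull out 2^2: since 53 ≡ 5 (mod 8), (2/53) = -1, so (2/53)^2 = +1.
Reciprocity: 5 ≡ 1 and 53 ≡ 1 (mod 4), so (5/53) = +(53/5).
Reduce top mod 5: now compute (3/5).
Reciprocity: 3 ≡ 3 and 5 ≡ 1 (mod 4), so (3/5) = +(5/3).
Reduce top mod 3: now compute (2/3).
Pull out 2: since 3 ≡ 3 (mod 8), (2/3) = -1.
Reached (1/3) = 1. Collecting the sign flips along the way, the symbol is -1.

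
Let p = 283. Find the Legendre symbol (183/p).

-1

Euler's criterion: (183/283) ≡ 183^141 (mod 283).
183^2 ≡ 95 (mod 283)
183^4 ≡ 252 (mod 283)
183^8 ≡ 112 (mod 283)
183^16 ≡ 92 (mod 283)
183^32 ≡ 257 (mod 283)
183^64 ≡ 110 (mod 283)
183^128 ≡ 214 (mod 283)
183^141 = 183^(128+8+4+1) ≡ 282 (mod 283).
Result is 282 ≡ −1, so (183/283) = −1.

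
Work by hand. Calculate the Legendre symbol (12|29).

-1

Pull out 2^2: since 29 ≡ 5 (mod 8), (2/29) = -1, so (2/29)^2 = +1.
Reciprocity: 3 ≡ 3 and 29 ≡ 1 (mod 4), so (3/29) = +(29/3).
Reduce top mod 3: now compute (2/3).
Pull out 2: since 3 ≡ 3 (mod 8), (2/3) = -1.
Reached (1/3) = 1. Collecting the sign flips along the way, the symbol is -1.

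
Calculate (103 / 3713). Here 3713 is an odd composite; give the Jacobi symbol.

Reciprocity: 103 ≡ 3 and 3713 ≡ 1 (mod 4), so (103/3713) = +(3713/103).
Reduce top mod 103: now compute (5/103).
Reciprocity: 5 ≡ 1 and 103 ≡ 3 (mod 4), so (5/103) = +(103/5).
Reduce top mod 5: now compute (3/5).
Reciprocity: 3 ≡ 3 and 5 ≡ 1 (mod 4), so (3/5) = +(5/3).
Reduce top mod 3: now compute (2/3).
Pull out 2: since 3 ≡ 3 (mod 8), (2/3) = -1.
Reached (1/3) = 1. Collecting the sign flips along the way, the symbol is -1.

-1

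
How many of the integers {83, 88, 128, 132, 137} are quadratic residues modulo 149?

(83/149) = -1 → non-residue.
(88/149) = +1 → QR.
(128/149) = -1 → non-residue.
(132/149) = +1 → QR.
(137/149) = -1 → non-residue.
Total quadratic residues among the 5: 2.

2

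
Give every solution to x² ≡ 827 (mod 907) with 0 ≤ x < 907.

Since 907 ≡ 3 (mod 4), a square root of 827 is 827^((907+1)/4) = 827^227 mod 907.
Repeated squaring: 827^2≡51, 827^4≡787, 827^8≡795, 827^16≡753, 827^32≡134, 827^64≡723, 827^128≡297 (mod 907).
827^227 = 827^(128+64+32+2+1) ≡ 429 (mod 907).
Check: 429² = 184041 ≡ 827 (mod 907). The two roots are 429 and 478.

429, 478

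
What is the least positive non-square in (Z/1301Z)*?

(2/1301) = −1, so 2 is the smallest positive non-residue mod 1301.

2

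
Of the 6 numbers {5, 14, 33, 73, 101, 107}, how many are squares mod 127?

(5/127) = -1 → non-residue.
(14/127) = -1 → non-residue.
(33/127) = -1 → non-residue.
(73/127) = +1 → QR.
(101/127) = -1 → non-residue.
(107/127) = +1 → QR.
Total quadratic residues among the 6: 2.

2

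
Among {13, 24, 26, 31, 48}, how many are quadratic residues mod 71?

(13/71) = -1 → non-residue.
(24/71) = +1 → QR.
(26/71) = -1 → non-residue.
(31/71) = -1 → non-residue.
(48/71) = +1 → QR.
Total quadratic residues among the 5: 2.

2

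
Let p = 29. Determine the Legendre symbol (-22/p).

1

First reduce: -22 ≡ 7 (mod 29).
Reciprocity: 7 ≡ 3 and 29 ≡ 1 (mod 4), so (7/29) = +(29/7).
Reduce top mod 7: now compute (1/7).
Reached (1/7) = 1. Collecting the sign flips along the way, the symbol is +1.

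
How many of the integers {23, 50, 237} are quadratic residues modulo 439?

(23/439) = -1 → non-residue.
(50/439) = +1 → QR.
(237/439) = +1 → QR.
Total quadratic residues among the 3: 2.

2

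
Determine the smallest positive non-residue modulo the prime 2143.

3

(2/2143) = +1, so 2 is a residue.
(3/2143) = −1, so 3 is the smallest positive non-residue mod 2143.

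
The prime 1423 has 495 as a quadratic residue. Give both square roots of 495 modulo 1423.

611, 812

Since 1423 ≡ 3 (mod 4), a square root of 495 is 495^((1423+1)/4) = 495^356 mod 1423.
Repeated squaring: 495^2≡269, 495^4≡1211, 495^8≡831, 495^16≡406, 495^32≡1191, 495^64≡1173, 495^128≡1311, 495^256≡1160 (mod 1423).
495^356 = 495^(256+64+32+4) ≡ 812 (mod 1423).
Check: 812² = 659344 ≡ 495 (mod 1423). The two roots are 611 and 812.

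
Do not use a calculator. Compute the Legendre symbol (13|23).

Euler's criterion: (13/23) ≡ 13^11 (mod 23).
13^2 ≡ 8 (mod 23)
13^4 ≡ 18 (mod 23)
13^8 ≡ 2 (mod 23)
13^11 = 13^(8+2+1) ≡ 1 (mod 23).
Result is 1, so (13/23) = 1.

1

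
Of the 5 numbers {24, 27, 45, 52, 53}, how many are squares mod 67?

1

(24/67) = +1 → QR.
(27/67) = -1 → non-residue.
(45/67) = -1 → non-residue.
(52/67) = -1 → non-residue.
(53/67) = -1 → non-residue.
Total quadratic residues among the 5: 1.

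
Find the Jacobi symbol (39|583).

1

Reciprocity: 39 ≡ 3 and 583 ≡ 3 (mod 4), so (39/583) = −(583/39).
Reduce top mod 39: now compute (37/39).
Reciprocity: 37 ≡ 1 and 39 ≡ 3 (mod 4), so (37/39) = +(39/37).
Reduce top mod 37: now compute (2/37).
Pull out 2: since 37 ≡ 5 (mod 8), (2/37) = -1.
Reached (1/37) = 1. Collecting the sign flips along the way, the symbol is +1.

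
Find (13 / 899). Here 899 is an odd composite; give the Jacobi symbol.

Reciprocity: 13 ≡ 1 and 899 ≡ 3 (mod 4), so (13/899) = +(899/13).
Reduce top mod 13: now compute (2/13).
Pull out 2: since 13 ≡ 5 (mod 8), (2/13) = -1.
Reached (1/13) = 1. Collecting the sign flips along the way, the symbol is -1.

-1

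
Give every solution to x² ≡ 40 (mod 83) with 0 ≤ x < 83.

Since 83 ≡ 3 (mod 4), a square root of 40 is 40^((83+1)/4) = 40^21 mod 83.
Repeated squaring: 40^2≡23, 40^4≡31, 40^8≡48, 40^16≡63 (mod 83).
40^21 = 40^(16+4+1) ≡ 17 (mod 83).
Check: 17² = 289 ≡ 40 (mod 83). The two roots are 17 and 66.

17, 66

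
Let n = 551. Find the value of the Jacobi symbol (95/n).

0

Reciprocity: 95 ≡ 3 and 551 ≡ 3 (mod 4), so (95/551) = −(551/95).
Reduce top mod 95: now compute (76/95).
Pull out 2^2: since 95 ≡ 7 (mod 8), (2/95) = +1, so (2/95)^2 = +1.
Reciprocity: 19 ≡ 3 and 95 ≡ 3 (mod 4), so (19/95) = −(95/19).
Reduce top mod 19: now compute (0/19).
Top reduces to 0: gcd > 1, so the symbol is 0.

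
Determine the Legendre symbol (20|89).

1

Euler's criterion: (20/89) ≡ 20^44 (mod 89).
20^2 ≡ 44 (mod 89)
20^4 ≡ 67 (mod 89)
20^8 ≡ 39 (mod 89)
20^16 ≡ 8 (mod 89)
20^32 ≡ 64 (mod 89)
20^44 = 20^(32+8+4) ≡ 1 (mod 89).
Result is 1, so (20/89) = 1.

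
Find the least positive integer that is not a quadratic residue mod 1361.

3

(2/1361) = +1, so 2 is a residue.
(3/1361) = −1, so 3 is the smallest positive non-residue mod 1361.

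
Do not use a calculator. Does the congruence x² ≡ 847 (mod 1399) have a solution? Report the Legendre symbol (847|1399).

1

Reciprocity: 847 ≡ 3 and 1399 ≡ 3 (mod 4), so (847/1399) = −(1399/847).
Reduce top mod 847: now compute (552/847).
Pull out 2^3: since 847 ≡ 7 (mod 8), (2/847) = +1, so (2/847)^3 = +1.
Reciprocity: 69 ≡ 1 and 847 ≡ 3 (mod 4), so (69/847) = +(847/69).
Reduce top mod 69: now compute (19/69).
Reciprocity: 19 ≡ 3 and 69 ≡ 1 (mod 4), so (19/69) = +(69/19).
Reduce top mod 19: now compute (12/19).
Pull out 2^2: since 19 ≡ 3 (mod 8), (2/19) = -1, so (2/19)^2 = +1.
Reciprocity: 3 ≡ 3 and 19 ≡ 3 (mod 4), so (3/19) = −(19/3).
Reduce top mod 3: now compute (1/3).
Reached (1/3) = 1. Collecting the sign flips along the way, the symbol is +1.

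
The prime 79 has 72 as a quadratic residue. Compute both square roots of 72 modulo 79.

Since 79 ≡ 3 (mod 4), a square root of 72 is 72^((79+1)/4) = 72^20 mod 79.
Repeated squaring: 72^2≡49, 72^4≡31, 72^8≡13, 72^16≡11 (mod 79).
72^20 = 72^(16+4) ≡ 25 (mod 79).
Check: 25² = 625 ≡ 72 (mod 79). The two roots are 25 and 54.

25, 54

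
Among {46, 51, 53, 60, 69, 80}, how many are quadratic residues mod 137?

(46/137) = -1 → non-residue.
(51/137) = -1 → non-residue.
(53/137) = -1 → non-residue.
(60/137) = +1 → QR.
(69/137) = +1 → QR.
(80/137) = -1 → non-residue.
Total quadratic residues among the 6: 2.

2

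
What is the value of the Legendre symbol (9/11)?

1

Reciprocity: 9 ≡ 1 and 11 ≡ 3 (mod 4), so (9/11) = +(11/9).
Reduce top mod 9: now compute (2/9).
Pull out 2: since 9 ≡ 1 (mod 8), (2/9) = +1.
Reached (1/9) = 1. Collecting the sign flips along the way, the symbol is +1.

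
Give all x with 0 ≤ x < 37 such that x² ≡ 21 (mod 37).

13, 24

37 ≡ 1 (mod 4), so we find a root by search.
Trying successive values, 13² = 169 ≡ 21 (mod 37). The other root is 37 − 13 = 24.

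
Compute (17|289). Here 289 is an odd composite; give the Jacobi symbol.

0

Reciprocity: 17 ≡ 1 and 289 ≡ 1 (mod 4), so (17/289) = +(289/17).
Reduce top mod 17: now compute (0/17).
Top reduces to 0: gcd > 1, so the symbol is 0.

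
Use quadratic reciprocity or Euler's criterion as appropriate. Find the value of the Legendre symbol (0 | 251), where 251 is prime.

Top reduces to 0: gcd > 1, so the symbol is 0.

0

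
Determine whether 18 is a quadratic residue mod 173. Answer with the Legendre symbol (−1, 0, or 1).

-1

Pull out 2: since 173 ≡ 5 (mod 8), (2/173) = -1.
Reciprocity: 9 ≡ 1 and 173 ≡ 1 (mod 4), so (9/173) = +(173/9).
Reduce top mod 9: now compute (2/9).
Pull out 2: since 9 ≡ 1 (mod 8), (2/9) = +1.
Reached (1/9) = 1. Collecting the sign flips along the way, the symbol is -1.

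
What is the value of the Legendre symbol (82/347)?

1

Pull out 2: since 347 ≡ 3 (mod 8), (2/347) = -1.
Reciprocity: 41 ≡ 1 and 347 ≡ 3 (mod 4), so (41/347) = +(347/41).
Reduce top mod 41: now compute (19/41).
Reciprocity: 19 ≡ 3 and 41 ≡ 1 (mod 4), so (19/41) = +(41/19).
Reduce top mod 19: now compute (3/19).
Reciprocity: 3 ≡ 3 and 19 ≡ 3 (mod 4), so (3/19) = −(19/3).
Reduce top mod 3: now compute (1/3).
Reached (1/3) = 1. Collecting the sign flips along the way, the symbol is +1.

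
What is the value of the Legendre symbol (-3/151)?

First reduce: -3 ≡ 148 (mod 151).
Pull out 2^2: since 151 ≡ 7 (mod 8), (2/151) = +1, so (2/151)^2 = +1.
Reciprocity: 37 ≡ 1 and 151 ≡ 3 (mod 4), so (37/151) = +(151/37).
Reduce top mod 37: now compute (3/37).
Reciprocity: 3 ≡ 3 and 37 ≡ 1 (mod 4), so (3/37) = +(37/3).
Reduce top mod 3: now compute (1/3).
Reached (1/3) = 1. Collecting the sign flips along the way, the symbol is +1.

1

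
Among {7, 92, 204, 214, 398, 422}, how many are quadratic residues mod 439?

4

(7/439) = +1 → QR.
(92/439) = -1 → non-residue.
(204/439) = +1 → QR.
(214/439) = -1 → non-residue.
(398/439) = +1 → QR.
(422/439) = +1 → QR.
Total quadratic residues among the 6: 4.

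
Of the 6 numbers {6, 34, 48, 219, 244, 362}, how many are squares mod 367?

2

(6/367) = -1 → non-residue.
(34/367) = -1 → non-residue.
(48/367) = -1 → non-residue.
(219/367) = -1 → non-residue.
(244/367) = +1 → QR.
(362/367) = +1 → QR.
Total quadratic residues among the 6: 2.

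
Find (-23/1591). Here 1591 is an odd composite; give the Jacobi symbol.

1

First reduce: -23 ≡ 1568 (mod 1591).
Pull out 2^5: since 1591 ≡ 7 (mod 8), (2/1591) = +1, so (2/1591)^5 = +1.
Reciprocity: 49 ≡ 1 and 1591 ≡ 3 (mod 4), so (49/1591) = +(1591/49).
Reduce top mod 49: now compute (23/49).
Reciprocity: 23 ≡ 3 and 49 ≡ 1 (mod 4), so (23/49) = +(49/23).
Reduce top mod 23: now compute (3/23).
Reciprocity: 3 ≡ 3 and 23 ≡ 3 (mod 4), so (3/23) = −(23/3).
Reduce top mod 3: now compute (2/3).
Pull out 2: since 3 ≡ 3 (mod 8), (2/3) = -1.
Reached (1/3) = 1. Collecting the sign flips along the way, the symbol is +1.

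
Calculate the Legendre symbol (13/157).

1

Euler's criterion: (13/157) ≡ 13^78 (mod 157).
13^2 ≡ 12 (mod 157)
13^4 ≡ 144 (mod 157)
13^8 ≡ 12 (mod 157)
13^16 ≡ 144 (mod 157)
13^32 ≡ 12 (mod 157)
13^64 ≡ 144 (mod 157)
13^78 = 13^(64+8+4+2) ≡ 1 (mod 157).
Result is 1, so (13/157) = 1.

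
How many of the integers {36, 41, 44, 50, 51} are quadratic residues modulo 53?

2

(36/53) = +1 → QR.
(41/53) = -1 → non-residue.
(44/53) = +1 → QR.
(50/53) = -1 → non-residue.
(51/53) = -1 → non-residue.
Total quadratic residues among the 5: 2.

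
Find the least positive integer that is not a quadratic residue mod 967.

3

(2/967) = +1, so 2 is a residue.
(3/967) = −1, so 3 is the smallest positive non-residue mod 967.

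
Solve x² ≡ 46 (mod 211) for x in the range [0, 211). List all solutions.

Since 211 ≡ 3 (mod 4), a square root of 46 is 46^((211+1)/4) = 46^53 mod 211.
Repeated squaring: 46^2≡6, 46^4≡36, 46^8≡30, 46^16≡56, 46^32≡182 (mod 211).
46^53 = 46^(32+16+4+1) ≡ 62 (mod 211).
Check: 62² = 3844 ≡ 46 (mod 211). The two roots are 62 and 149.

62, 149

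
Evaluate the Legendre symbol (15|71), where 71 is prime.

Euler's criterion: (15/71) ≡ 15^35 (mod 71).
15^2 ≡ 12 (mod 71)
15^4 ≡ 2 (mod 71)
15^8 ≡ 4 (mod 71)
15^16 ≡ 16 (mod 71)
15^32 ≡ 43 (mod 71)
15^35 = 15^(32+2+1) ≡ 1 (mod 71).
Result is 1, so (15/71) = 1.

1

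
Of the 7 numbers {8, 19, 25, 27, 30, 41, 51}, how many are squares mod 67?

2

(8/67) = -1 → non-residue.
(19/67) = +1 → QR.
(25/67) = +1 → QR.
(27/67) = -1 → non-residue.
(30/67) = -1 → non-residue.
(41/67) = -1 → non-residue.
(51/67) = -1 → non-residue.
Total quadratic residues among the 7: 2.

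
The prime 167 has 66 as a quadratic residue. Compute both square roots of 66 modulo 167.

20, 147

Since 167 ≡ 3 (mod 4), a square root of 66 is 66^((167+1)/4) = 66^42 mod 167.
Repeated squaring: 66^2≡14, 66^4≡29, 66^8≡6, 66^16≡36, 66^32≡127 (mod 167).
66^42 = 66^(32+8+2) ≡ 147 (mod 167).
Check: 147² = 21609 ≡ 66 (mod 167). The two roots are 20 and 147.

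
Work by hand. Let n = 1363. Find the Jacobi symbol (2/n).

-1

Pull out 2: since 1363 ≡ 3 (mod 8), (2/1363) = -1.
Reached (1/1363) = 1. Collecting the sign flips along the way, the symbol is -1.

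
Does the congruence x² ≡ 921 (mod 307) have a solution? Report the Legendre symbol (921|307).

0

First reduce: 921 ≡ 0 (mod 307).
Top reduces to 0: gcd > 1, so the symbol is 0.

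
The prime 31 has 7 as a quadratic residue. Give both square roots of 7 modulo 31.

Since 31 ≡ 3 (mod 4), a square root of 7 is 7^((31+1)/4) = 7^8 mod 31.
Repeated squaring: 7^2≡18, 7^4≡14, 7^8≡10 (mod 31).
7^8 = 7^(8) ≡ 10 (mod 31).
Check: 10² = 100 ≡ 7 (mod 31). The two roots are 10 and 21.

10, 21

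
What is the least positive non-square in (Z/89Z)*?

(2/89) = +1, so 2 is a residue.
(3/89) = −1, so 3 is the smallest positive non-residue mod 89.

3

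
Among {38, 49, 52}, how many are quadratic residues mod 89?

1

(38/89) = -1 → non-residue.
(49/89) = +1 → QR.
(52/89) = -1 → non-residue.
Total quadratic residues among the 3: 1.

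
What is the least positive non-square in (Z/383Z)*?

5

(2/383) = +1, so 2 is a residue.
(3/383) = +1, so 3 is a residue.
(4/383) = +1, so 4 is a residue.
(5/383) = −1, so 5 is the smallest positive non-residue mod 383.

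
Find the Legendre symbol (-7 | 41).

First reduce: -7 ≡ 34 (mod 41).
Pull out 2: since 41 ≡ 1 (mod 8), (2/41) = +1.
Reciprocity: 17 ≡ 1 and 41 ≡ 1 (mod 4), so (17/41) = +(41/17).
Reduce top mod 17: now compute (7/17).
Reciprocity: 7 ≡ 3 and 17 ≡ 1 (mod 4), so (7/17) = +(17/7).
Reduce top mod 7: now compute (3/7).
Reciprocity: 3 ≡ 3 and 7 ≡ 3 (mod 4), so (3/7) = −(7/3).
Reduce top mod 3: now compute (1/3).
Reached (1/3) = 1. Collecting the sign flips along the way, the symbol is -1.

-1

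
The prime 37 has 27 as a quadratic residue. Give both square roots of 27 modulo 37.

37 ≡ 1 (mod 4), so we find a root by search.
Trying successive values, 8² = 64 ≡ 27 (mod 37). The other root is 37 − 8 = 29.

8, 29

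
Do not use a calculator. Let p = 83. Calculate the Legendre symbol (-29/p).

-1

First reduce: -29 ≡ 54 (mod 83).
Pull out 2: since 83 ≡ 3 (mod 8), (2/83) = -1.
Reciprocity: 27 ≡ 3 and 83 ≡ 3 (mod 4), so (27/83) = −(83/27).
Reduce top mod 27: now compute (2/27).
Pull out 2: since 27 ≡ 3 (mod 8), (2/27) = -1.
Reached (1/27) = 1. Collecting the sign flips along the way, the symbol is -1.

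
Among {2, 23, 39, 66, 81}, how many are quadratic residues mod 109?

(2/109) = -1 → non-residue.
(23/109) = -1 → non-residue.
(39/109) = -1 → non-residue.
(66/109) = +1 → QR.
(81/109) = +1 → QR.
Total quadratic residues among the 5: 2.

2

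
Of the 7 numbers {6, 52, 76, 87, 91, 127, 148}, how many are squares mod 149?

4

(6/149) = +1 → QR.
(52/149) = -1 → non-residue.
(76/149) = +1 → QR.
(87/149) = -1 → non-residue.
(91/149) = -1 → non-residue.
(127/149) = +1 → QR.
(148/149) = +1 → QR.
Total quadratic residues among the 7: 4.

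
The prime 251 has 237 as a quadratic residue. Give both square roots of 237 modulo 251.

57, 194

Since 251 ≡ 3 (mod 4), a square root of 237 is 237^((251+1)/4) = 237^63 mod 251.
Repeated squaring: 237^2≡196, 237^4≡13, 237^8≡169, 237^16≡198, 237^32≡48 (mod 251).
237^63 = 237^(32+16+8+4+2+1) ≡ 194 (mod 251).
Check: 194² = 37636 ≡ 237 (mod 251). The two roots are 57 and 194.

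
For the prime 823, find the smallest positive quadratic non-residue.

(2/823) = +1, so 2 is a residue.
(3/823) = −1, so 3 is the smallest positive non-residue mod 823.

3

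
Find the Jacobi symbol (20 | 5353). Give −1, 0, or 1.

-1

Pull out 2^2: since 5353 ≡ 1 (mod 8), (2/5353) = +1, so (2/5353)^2 = +1.
Reciprocity: 5 ≡ 1 and 5353 ≡ 1 (mod 4), so (5/5353) = +(5353/5).
Reduce top mod 5: now compute (3/5).
Reciprocity: 3 ≡ 3 and 5 ≡ 1 (mod 4), so (3/5) = +(5/3).
Reduce top mod 3: now compute (2/3).
Pull out 2: since 3 ≡ 3 (mod 8), (2/3) = -1.
Reached (1/3) = 1. Collecting the sign flips along the way, the symbol is -1.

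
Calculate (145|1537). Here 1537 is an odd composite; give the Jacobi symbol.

0

Reciprocity: 145 ≡ 1 and 1537 ≡ 1 (mod 4), so (145/1537) = +(1537/145).
Reduce top mod 145: now compute (87/145).
Reciprocity: 87 ≡ 3 and 145 ≡ 1 (mod 4), so (87/145) = +(145/87).
Reduce top mod 87: now compute (58/87).
Pull out 2: since 87 ≡ 7 (mod 8), (2/87) = +1.
Reciprocity: 29 ≡ 1 and 87 ≡ 3 (mod 4), so (29/87) = +(87/29).
Reduce top mod 29: now compute (0/29).
Top reduces to 0: gcd > 1, so the symbol is 0.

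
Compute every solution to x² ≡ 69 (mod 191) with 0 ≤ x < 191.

Since 191 ≡ 3 (mod 4), a square root of 69 is 69^((191+1)/4) = 69^48 mod 191.
Repeated squaring: 69^2≡177, 69^4≡5, 69^8≡25, 69^16≡52, 69^32≡30 (mod 191).
69^48 = 69^(32+16) ≡ 32 (mod 191).
Check: 32² = 1024 ≡ 69 (mod 191). The two roots are 32 and 159.

32, 159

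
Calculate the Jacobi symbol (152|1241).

1

Pull out 2^3: since 1241 ≡ 1 (mod 8), (2/1241) = +1, so (2/1241)^3 = +1.
Reciprocity: 19 ≡ 3 and 1241 ≡ 1 (mod 4), so (19/1241) = +(1241/19).
Reduce top mod 19: now compute (6/19).
Pull out 2: since 19 ≡ 3 (mod 8), (2/19) = -1.
Reciprocity: 3 ≡ 3 and 19 ≡ 3 (mod 4), so (3/19) = −(19/3).
Reduce top mod 3: now compute (1/3).
Reached (1/3) = 1. Collecting the sign flips along the way, the symbol is +1.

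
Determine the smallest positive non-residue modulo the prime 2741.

(2/2741) = −1, so 2 is the smallest positive non-residue mod 2741.

2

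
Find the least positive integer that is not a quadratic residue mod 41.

3

(2/41) = +1, so 2 is a residue.
(3/41) = −1, so 3 is the smallest positive non-residue mod 41.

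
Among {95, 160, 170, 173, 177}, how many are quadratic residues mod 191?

(95/191) = -1 → non-residue.
(160/191) = +1 → QR.
(170/191) = +1 → QR.
(173/191) = -1 → non-residue.
(177/191) = +1 → QR.
Total quadratic residues among the 5: 3.

3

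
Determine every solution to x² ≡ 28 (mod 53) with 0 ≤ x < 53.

9, 44

53 ≡ 1 (mod 4), so we find a root by search.
Trying successive values, 9² = 81 ≡ 28 (mod 53). The other root is 53 − 9 = 44.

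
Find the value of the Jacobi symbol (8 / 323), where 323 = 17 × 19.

Pull out 2^3: since 323 ≡ 3 (mod 8), (2/323) = -1, so (2/323)^3 = -1.
Reached (1/323) = 1. Collecting the sign flips along the way, the symbol is -1.

-1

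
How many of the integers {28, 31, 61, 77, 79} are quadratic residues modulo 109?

(28/109) = +1 → QR.
(31/109) = +1 → QR.
(61/109) = +1 → QR.
(77/109) = -1 → non-residue.
(79/109) = -1 → non-residue.
Total quadratic residues among the 5: 3.

3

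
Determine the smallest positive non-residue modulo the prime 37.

2

(2/37) = −1, so 2 is the smallest positive non-residue mod 37.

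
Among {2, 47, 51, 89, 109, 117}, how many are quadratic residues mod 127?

3

(2/127) = +1 → QR.
(47/127) = +1 → QR.
(51/127) = -1 → non-residue.
(89/127) = -1 → non-residue.
(109/127) = -1 → non-residue.
(117/127) = +1 → QR.
Total quadratic residues among the 6: 3.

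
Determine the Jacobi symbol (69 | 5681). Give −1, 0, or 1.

Reciprocity: 69 ≡ 1 and 5681 ≡ 1 (mod 4), so (69/5681) = +(5681/69).
Reduce top mod 69: now compute (23/69).
Reciprocity: 23 ≡ 3 and 69 ≡ 1 (mod 4), so (23/69) = +(69/23).
Reduce top mod 23: now compute (0/23).
Top reduces to 0: gcd > 1, so the symbol is 0.

0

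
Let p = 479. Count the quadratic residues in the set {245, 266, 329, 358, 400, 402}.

(245/479) = +1 → QR.
(266/479) = -1 → non-residue.
(329/479) = -1 → non-residue.
(358/479) = -1 → non-residue.
(400/479) = +1 → QR.
(402/479) = -1 → non-residue.
Total quadratic residues among the 6: 2.

2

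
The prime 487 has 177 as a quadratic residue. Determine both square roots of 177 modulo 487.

102, 385

Since 487 ≡ 3 (mod 4), a square root of 177 is 177^((487+1)/4) = 177^122 mod 487.
Repeated squaring: 177^2≡161, 177^4≡110, 177^8≡412, 177^16≡268, 177^32≡235, 177^64≡194 (mod 487).
177^122 = 177^(64+32+16+8+2) ≡ 102 (mod 487).
Check: 102² = 10404 ≡ 177 (mod 487). The two roots are 102 and 385.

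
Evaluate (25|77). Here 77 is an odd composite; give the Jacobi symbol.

Reciprocity: 25 ≡ 1 and 77 ≡ 1 (mod 4), so (25/77) = +(77/25).
Reduce top mod 25: now compute (2/25).
Pull out 2: since 25 ≡ 1 (mod 8), (2/25) = +1.
Reached (1/25) = 1. Collecting the sign flips along the way, the symbol is +1.

1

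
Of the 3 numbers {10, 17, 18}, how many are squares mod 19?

1

(10/19) = -1 → non-residue.
(17/19) = +1 → QR.
(18/19) = -1 → non-residue.
Total quadratic residues among the 3: 1.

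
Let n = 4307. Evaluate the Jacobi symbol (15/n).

-1

Reciprocity: 15 ≡ 3 and 4307 ≡ 3 (mod 4), so (15/4307) = −(4307/15).
Reduce top mod 15: now compute (2/15).
Pull out 2: since 15 ≡ 7 (mod 8), (2/15) = +1.
Reached (1/15) = 1. Collecting the sign flips along the way, the symbol is -1.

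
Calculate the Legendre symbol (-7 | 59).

First reduce: -7 ≡ 52 (mod 59).
Pull out 2^2: since 59 ≡ 3 (mod 8), (2/59) = -1, so (2/59)^2 = +1.
Reciprocity: 13 ≡ 1 and 59 ≡ 3 (mod 4), so (13/59) = +(59/13).
Reduce top mod 13: now compute (7/13).
Reciprocity: 7 ≡ 3 and 13 ≡ 1 (mod 4), so (7/13) = +(13/7).
Reduce top mod 7: now compute (6/7).
Pull out 2: since 7 ≡ 7 (mod 8), (2/7) = +1.
Reciprocity: 3 ≡ 3 and 7 ≡ 3 (mod 4), so (3/7) = −(7/3).
Reduce top mod 3: now compute (1/3).
Reached (1/3) = 1. Collecting the sign flips along the way, the symbol is -1.

-1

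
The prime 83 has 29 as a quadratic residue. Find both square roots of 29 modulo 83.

19, 64

Since 83 ≡ 3 (mod 4), a square root of 29 is 29^((83+1)/4) = 29^21 mod 83.
Repeated squaring: 29^2≡11, 29^4≡38, 29^8≡33, 29^16≡10 (mod 83).
29^21 = 29^(16+4+1) ≡ 64 (mod 83).
Check: 64² = 4096 ≡ 29 (mod 83). The two roots are 19 and 64.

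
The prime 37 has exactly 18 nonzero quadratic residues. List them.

Square k = 1,…,18 (k and 37−k give the same square):
1²=1, 2²=4, 3²=9, 4²=16, 5²=25, 6²=36, 7²≡12, 8²≡27, 9²≡7, 10²≡26, 11²≡10, 12²≡33, 13²≡21, 14²≡11, 15²≡3, 16²≡34, 17²≡30, 18²≡28 (mod 37).
So the quadratic residues mod 37 are {1, 3, 4, 7, 9, 10, 11, 12, 16, 21, 25, 26, 27, 28, 30, 33, 34, 36}.

1 3 4 7 9 10 11 12 16 21 25 26 27 28 30 33 34 36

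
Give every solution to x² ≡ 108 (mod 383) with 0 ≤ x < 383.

188, 195

Since 383 ≡ 3 (mod 4), a square root of 108 is 108^((383+1)/4) = 108^96 mod 383.
Repeated squaring: 108^2≡174, 108^4≡19, 108^8≡361, 108^16≡101, 108^32≡243, 108^64≡67 (mod 383).
108^96 = 108^(64+32) ≡ 195 (mod 383).
Check: 195² = 38025 ≡ 108 (mod 383). The two roots are 188 and 195.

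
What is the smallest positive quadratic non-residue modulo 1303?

3

(2/1303) = +1, so 2 is a residue.
(3/1303) = −1, so 3 is the smallest positive non-residue mod 1303.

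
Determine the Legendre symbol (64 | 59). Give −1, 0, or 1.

Euler's criterion: (64/59) ≡ 5^29 (mod 59).
5^2 ≡ 25 (mod 59)
5^4 ≡ 35 (mod 59)
5^8 ≡ 45 (mod 59)
5^16 ≡ 19 (mod 59)
5^29 = 5^(16+8+4+1) ≡ 1 (mod 59).
Result is 1, so (64/59) = 1.

1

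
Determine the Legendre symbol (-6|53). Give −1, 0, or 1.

1

First reduce: -6 ≡ 47 (mod 53).
Reciprocity: 47 ≡ 3 and 53 ≡ 1 (mod 4), so (47/53) = +(53/47).
Reduce top mod 47: now compute (6/47).
Pull out 2: since 47 ≡ 7 (mod 8), (2/47) = +1.
Reciprocity: 3 ≡ 3 and 47 ≡ 3 (mod 4), so (3/47) = −(47/3).
Reduce top mod 3: now compute (2/3).
Pull out 2: since 3 ≡ 3 (mod 8), (2/3) = -1.
Reached (1/3) = 1. Collecting the sign flips along the way, the symbol is +1.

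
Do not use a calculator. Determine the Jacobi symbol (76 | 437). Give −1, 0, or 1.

0

Pull out 2^2: since 437 ≡ 5 (mod 8), (2/437) = -1, so (2/437)^2 = +1.
Reciprocity: 19 ≡ 3 and 437 ≡ 1 (mod 4), so (19/437) = +(437/19).
Reduce top mod 19: now compute (0/19).
Top reduces to 0: gcd > 1, so the symbol is 0.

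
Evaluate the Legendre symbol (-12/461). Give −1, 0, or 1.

First reduce: -12 ≡ 449 (mod 461).
Reciprocity: 449 ≡ 1 and 461 ≡ 1 (mod 4), so (449/461) = +(461/449).
Reduce top mod 449: now compute (12/449).
Pull out 2^2: since 449 ≡ 1 (mod 8), (2/449) = +1, so (2/449)^2 = +1.
Reciprocity: 3 ≡ 3 and 449 ≡ 1 (mod 4), so (3/449) = +(449/3).
Reduce top mod 3: now compute (2/3).
Pull out 2: since 3 ≡ 3 (mod 8), (2/3) = -1.
Reached (1/3) = 1. Collecting the sign flips along the way, the symbol is -1.

-1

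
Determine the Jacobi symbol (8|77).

-1

Pull out 2^3: since 77 ≡ 5 (mod 8), (2/77) = -1, so (2/77)^3 = -1.
Reached (1/77) = 1. Collecting the sign flips along the way, the symbol is -1.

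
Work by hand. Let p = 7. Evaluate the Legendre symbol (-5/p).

1

First reduce: -5 ≡ 2 (mod 7).
Pull out 2: since 7 ≡ 7 (mod 8), (2/7) = +1.
Reached (1/7) = 1. Collecting the sign flips along the way, the symbol is +1.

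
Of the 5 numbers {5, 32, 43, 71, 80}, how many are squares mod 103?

(5/103) = -1 → non-residue.
(32/103) = +1 → QR.
(43/103) = -1 → non-residue.
(71/103) = -1 → non-residue.
(80/103) = -1 → non-residue.
Total quadratic residues among the 5: 1.

1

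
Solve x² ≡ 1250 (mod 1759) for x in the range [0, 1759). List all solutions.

Since 1759 ≡ 3 (mod 4), a square root of 1250 is 1250^((1759+1)/4) = 1250^440 mod 1759.
Repeated squaring: 1250^2≡508, 1250^4≡1250, 1250^8≡508, 1250^16≡1250, 1250^32≡508, 1250^64≡1250, 1250^128≡508, 1250^256≡1250 (mod 1759).
1250^440 = 1250^(256+128+32+16+8) ≡ 508 (mod 1759).
Check: 508² = 258064 ≡ 1250 (mod 1759). The two roots are 508 and 1251.

508, 1251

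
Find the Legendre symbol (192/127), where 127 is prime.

Euler's criterion: (192/127) ≡ 65^63 (mod 127).
65^2 ≡ 34 (mod 127)
65^4 ≡ 13 (mod 127)
65^8 ≡ 42 (mod 127)
65^16 ≡ 113 (mod 127)
65^32 ≡ 69 (mod 127)
65^63 = 65^(32+16+8+4+2+1) ≡ 126 (mod 127).
Result is 126 ≡ −1, so (192/127) = −1.

-1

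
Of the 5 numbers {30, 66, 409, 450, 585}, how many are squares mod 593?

(30/593) = +1 → QR.
(66/593) = +1 → QR.
(409/593) = +1 → QR.
(450/593) = +1 → QR.
(585/593) = +1 → QR.
Total quadratic residues among the 5: 5.

5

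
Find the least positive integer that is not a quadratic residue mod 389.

2

(2/389) = −1, so 2 is the smallest positive non-residue mod 389.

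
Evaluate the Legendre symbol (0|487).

Top reduces to 0: gcd > 1, so the symbol is 0.

0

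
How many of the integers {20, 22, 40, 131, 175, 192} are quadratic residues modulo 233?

(20/233) = -1 → non-residue.
(22/233) = -1 → non-residue.
(40/233) = -1 → non-residue.
(131/233) = +1 → QR.
(175/233) = +1 → QR.
(192/233) = -1 → non-residue.
Total quadratic residues among the 6: 2.

2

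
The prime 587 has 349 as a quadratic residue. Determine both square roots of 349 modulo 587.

Since 587 ≡ 3 (mod 4), a square root of 349 is 349^((587+1)/4) = 349^147 mod 587.
Repeated squaring: 349^2≡292, 349^4≡149, 349^8≡482, 349^16≡459, 349^32≡535, 349^64≡356, 349^128≡531 (mod 587).
349^147 = 349^(128+16+2+1) ≡ 243 (mod 587).
Check: 243² = 59049 ≡ 349 (mod 587). The two roots are 243 and 344.

243, 344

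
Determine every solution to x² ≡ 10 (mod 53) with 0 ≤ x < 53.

13, 40

53 ≡ 1 (mod 4), so we find a root by search.
Trying successive values, 13² = 169 ≡ 10 (mod 53). The other root is 53 − 13 = 40.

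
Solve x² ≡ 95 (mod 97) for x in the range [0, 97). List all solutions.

17, 80

97 ≡ 1 (mod 4), so we find a root by search.
Trying successive values, 17² = 289 ≡ 95 (mod 97). The other root is 97 − 17 = 80.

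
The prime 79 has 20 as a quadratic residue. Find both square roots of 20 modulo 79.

Since 79 ≡ 3 (mod 4), a square root of 20 is 20^((79+1)/4) = 20^20 mod 79.
Repeated squaring: 20^2≡5, 20^4≡25, 20^8≡72, 20^16≡49 (mod 79).
20^20 = 20^(16+4) ≡ 40 (mod 79).
Check: 40² = 1600 ≡ 20 (mod 79). The two roots are 39 and 40.

39, 40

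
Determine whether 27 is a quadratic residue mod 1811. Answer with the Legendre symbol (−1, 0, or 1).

Reciprocity: 27 ≡ 3 and 1811 ≡ 3 (mod 4), so (27/1811) = −(1811/27).
Reduce top mod 27: now compute (2/27).
Pull out 2: since 27 ≡ 3 (mod 8), (2/27) = -1.
Reached (1/27) = 1. Collecting the sign flips along the way, the symbol is +1.

1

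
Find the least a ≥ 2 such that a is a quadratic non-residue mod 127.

3

(2/127) = +1, so 2 is a residue.
(3/127) = −1, so 3 is the smallest positive non-residue mod 127.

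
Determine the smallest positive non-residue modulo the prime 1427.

2

(2/1427) = −1, so 2 is the smallest positive non-residue mod 1427.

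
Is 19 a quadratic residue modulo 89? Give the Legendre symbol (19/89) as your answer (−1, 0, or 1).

Reciprocity: 19 ≡ 3 and 89 ≡ 1 (mod 4), so (19/89) = +(89/19).
Reduce top mod 19: now compute (13/19).
Reciprocity: 13 ≡ 1 and 19 ≡ 3 (mod 4), so (13/19) = +(19/13).
Reduce top mod 13: now compute (6/13).
Pull out 2: since 13 ≡ 5 (mod 8), (2/13) = -1.
Reciprocity: 3 ≡ 3 and 13 ≡ 1 (mod 4), so (3/13) = +(13/3).
Reduce top mod 3: now compute (1/3).
Reached (1/3) = 1. Collecting the sign flips along the way, the symbol is -1.

-1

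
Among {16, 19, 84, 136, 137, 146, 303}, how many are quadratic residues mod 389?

(16/389) = +1 → QR.
(19/389) = +1 → QR.
(84/389) = -1 → non-residue.
(136/389) = -1 → non-residue.
(137/389) = +1 → QR.
(146/389) = -1 → non-residue.
(303/389) = +1 → QR.
Total quadratic residues among the 7: 4.

4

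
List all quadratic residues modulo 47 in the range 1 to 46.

Square k = 1,…,23 (k and 47−k give the same square):
1²=1, 2²=4, 3²=9, 4²=16, 5²=25, 6²=36, 7²≡2, 8²≡17, 9²≡34, 10²≡6, 11²≡27, 12²≡3, 13²≡28, 14²≡8, 15²≡37, 16²≡21, 17²≡7, 18²≡42, 19²≡32, 20²≡24, 21²≡18, 22²≡14, 23²≡12 (mod 47).
So the quadratic residues mod 47 are {1, 2, 3, 4, 6, 7, 8, 9, 12, 14, 16, 17, 18, 21, 24, 25, 27, 28, 32, 34, 36, 37, 42}.

1 2 3 4 6 7 8 9 12 14 16 17 18 21 24 25 27 28 32 34 36 37 42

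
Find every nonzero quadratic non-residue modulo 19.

2,3,8,10,12,13,14,15,18

Square k = 1,…,9 (k and 19−k give the same square):
1²=1, 2²=4, 3²=9, 4²=16, 5²≡6, 6²≡17, 7²≡11, 8²≡7, 9²≡5 (mod 19).
The residues are {1, 4, 5, 6, 7, 9, 11, 16, 17}; the non-residues are the remaining 9 nonzero classes.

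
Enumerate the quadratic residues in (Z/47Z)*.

1, 2, 3, 4, 6, 7, 8, 9, 12, 14, 16, 17, 18, 21, 24, 25, 27, 28, 32, 34, 36, 37, 42

Square k = 1,…,23 (k and 47−k give the same square):
1²=1, 2²=4, 3²=9, 4²=16, 5²=25, 6²=36, 7²≡2, 8²≡17, 9²≡34, 10²≡6, 11²≡27, 12²≡3, 13²≡28, 14²≡8, 15²≡37, 16²≡21, 17²≡7, 18²≡42, 19²≡32, 20²≡24, 21²≡18, 22²≡14, 23²≡12 (mod 47).
So the quadratic residues mod 47 are {1, 2, 3, 4, 6, 7, 8, 9, 12, 14, 16, 17, 18, 21, 24, 25, 27, 28, 32, 34, 36, 37, 42}.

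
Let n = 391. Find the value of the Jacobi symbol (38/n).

-1

Pull out 2: since 391 ≡ 7 (mod 8), (2/391) = +1.
Reciprocity: 19 ≡ 3 and 391 ≡ 3 (mod 4), so (19/391) = −(391/19).
Reduce top mod 19: now compute (11/19).
Reciprocity: 11 ≡ 3 and 19 ≡ 3 (mod 4), so (11/19) = −(19/11).
Reduce top mod 11: now compute (8/11).
Pull out 2^3: since 11 ≡ 3 (mod 8), (2/11) = -1, so (2/11)^3 = -1.
Reached (1/11) = 1. Collecting the sign flips along the way, the symbol is -1.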